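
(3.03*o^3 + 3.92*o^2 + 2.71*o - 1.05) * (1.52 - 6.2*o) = -18.786*o^4 - 19.6984*o^3 - 10.8436*o^2 + 10.6292*o - 1.596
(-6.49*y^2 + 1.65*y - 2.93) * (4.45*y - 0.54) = -28.8805*y^3 + 10.8471*y^2 - 13.9295*y + 1.5822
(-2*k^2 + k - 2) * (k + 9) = -2*k^3 - 17*k^2 + 7*k - 18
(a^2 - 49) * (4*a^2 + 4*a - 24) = 4*a^4 + 4*a^3 - 220*a^2 - 196*a + 1176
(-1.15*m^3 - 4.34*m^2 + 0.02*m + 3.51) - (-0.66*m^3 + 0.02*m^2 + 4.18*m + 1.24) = -0.49*m^3 - 4.36*m^2 - 4.16*m + 2.27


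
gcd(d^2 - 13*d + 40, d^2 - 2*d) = 1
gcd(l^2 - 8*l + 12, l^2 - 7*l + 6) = l - 6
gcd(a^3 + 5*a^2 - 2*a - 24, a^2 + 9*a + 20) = a + 4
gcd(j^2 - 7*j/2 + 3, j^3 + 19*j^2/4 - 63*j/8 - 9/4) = j - 3/2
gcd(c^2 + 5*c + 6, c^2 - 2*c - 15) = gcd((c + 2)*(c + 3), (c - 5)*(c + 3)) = c + 3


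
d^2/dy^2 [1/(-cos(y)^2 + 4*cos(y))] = ((1 - cos(2*y))^2 + 15*cos(y) + 9*cos(2*y) - 3*cos(3*y) - 27)/((cos(y) - 4)^3*cos(y)^3)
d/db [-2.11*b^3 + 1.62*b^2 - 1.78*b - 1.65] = -6.33*b^2 + 3.24*b - 1.78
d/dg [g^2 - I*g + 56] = 2*g - I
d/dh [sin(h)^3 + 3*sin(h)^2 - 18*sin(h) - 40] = 3*(sin(h)^2 + 2*sin(h) - 6)*cos(h)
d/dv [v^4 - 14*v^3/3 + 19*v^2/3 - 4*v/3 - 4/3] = 4*v^3 - 14*v^2 + 38*v/3 - 4/3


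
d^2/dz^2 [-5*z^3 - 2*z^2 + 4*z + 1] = -30*z - 4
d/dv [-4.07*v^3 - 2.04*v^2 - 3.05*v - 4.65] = -12.21*v^2 - 4.08*v - 3.05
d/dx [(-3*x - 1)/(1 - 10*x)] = -13/(10*x - 1)^2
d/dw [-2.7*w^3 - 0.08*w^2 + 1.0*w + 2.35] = -8.1*w^2 - 0.16*w + 1.0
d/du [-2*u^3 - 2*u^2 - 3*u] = -6*u^2 - 4*u - 3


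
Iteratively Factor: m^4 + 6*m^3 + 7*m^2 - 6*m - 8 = (m + 2)*(m^3 + 4*m^2 - m - 4) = (m + 1)*(m + 2)*(m^2 + 3*m - 4) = (m - 1)*(m + 1)*(m + 2)*(m + 4)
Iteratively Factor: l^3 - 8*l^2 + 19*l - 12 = (l - 4)*(l^2 - 4*l + 3) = (l - 4)*(l - 3)*(l - 1)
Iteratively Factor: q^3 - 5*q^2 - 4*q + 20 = (q + 2)*(q^2 - 7*q + 10) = (q - 5)*(q + 2)*(q - 2)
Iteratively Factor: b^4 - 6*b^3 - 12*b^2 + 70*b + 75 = (b + 3)*(b^3 - 9*b^2 + 15*b + 25) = (b - 5)*(b + 3)*(b^2 - 4*b - 5) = (b - 5)*(b + 1)*(b + 3)*(b - 5)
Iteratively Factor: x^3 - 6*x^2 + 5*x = (x - 5)*(x^2 - x) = (x - 5)*(x - 1)*(x)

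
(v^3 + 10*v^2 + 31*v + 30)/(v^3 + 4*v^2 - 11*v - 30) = (v + 3)/(v - 3)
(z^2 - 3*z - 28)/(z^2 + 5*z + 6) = (z^2 - 3*z - 28)/(z^2 + 5*z + 6)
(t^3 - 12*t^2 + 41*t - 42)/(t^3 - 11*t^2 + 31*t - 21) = (t - 2)/(t - 1)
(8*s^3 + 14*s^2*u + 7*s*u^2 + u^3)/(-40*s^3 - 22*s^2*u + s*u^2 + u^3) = (-s - u)/(5*s - u)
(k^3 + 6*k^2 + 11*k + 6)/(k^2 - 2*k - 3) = (k^2 + 5*k + 6)/(k - 3)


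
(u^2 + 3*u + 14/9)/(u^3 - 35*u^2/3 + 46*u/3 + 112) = (u + 2/3)/(u^2 - 14*u + 48)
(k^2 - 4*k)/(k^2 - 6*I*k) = (k - 4)/(k - 6*I)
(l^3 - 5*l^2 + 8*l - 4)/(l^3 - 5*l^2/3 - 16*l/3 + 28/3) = 3*(l - 1)/(3*l + 7)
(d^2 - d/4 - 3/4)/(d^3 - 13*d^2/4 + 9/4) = 1/(d - 3)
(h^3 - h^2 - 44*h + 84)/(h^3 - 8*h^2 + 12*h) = (h + 7)/h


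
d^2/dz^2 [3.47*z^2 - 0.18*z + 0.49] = 6.94000000000000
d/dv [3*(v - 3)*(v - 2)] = 6*v - 15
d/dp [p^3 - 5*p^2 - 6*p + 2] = 3*p^2 - 10*p - 6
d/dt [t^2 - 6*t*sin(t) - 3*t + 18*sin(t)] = -6*t*cos(t) + 2*t - 6*sin(t) + 18*cos(t) - 3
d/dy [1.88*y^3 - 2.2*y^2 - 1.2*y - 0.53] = 5.64*y^2 - 4.4*y - 1.2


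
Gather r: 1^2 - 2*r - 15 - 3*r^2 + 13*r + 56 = -3*r^2 + 11*r + 42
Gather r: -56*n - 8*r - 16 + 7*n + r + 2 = -49*n - 7*r - 14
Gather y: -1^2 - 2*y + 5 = 4 - 2*y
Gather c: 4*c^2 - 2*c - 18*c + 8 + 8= 4*c^2 - 20*c + 16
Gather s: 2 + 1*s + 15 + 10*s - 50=11*s - 33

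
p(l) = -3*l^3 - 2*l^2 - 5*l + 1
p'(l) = -9*l^2 - 4*l - 5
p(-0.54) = 3.59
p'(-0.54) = -5.46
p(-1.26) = 10.13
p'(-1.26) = -14.25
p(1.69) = -27.64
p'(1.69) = -37.46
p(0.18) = 0.02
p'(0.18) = -6.01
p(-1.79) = 20.75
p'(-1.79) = -26.68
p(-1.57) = 15.53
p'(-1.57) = -20.90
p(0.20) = -0.10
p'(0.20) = -6.16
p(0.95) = -8.13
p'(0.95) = -16.92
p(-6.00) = 607.00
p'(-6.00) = -305.00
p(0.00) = 1.00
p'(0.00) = -5.00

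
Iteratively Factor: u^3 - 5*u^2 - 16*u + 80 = (u - 5)*(u^2 - 16) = (u - 5)*(u - 4)*(u + 4)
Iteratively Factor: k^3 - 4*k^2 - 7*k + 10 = (k - 5)*(k^2 + k - 2) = (k - 5)*(k - 1)*(k + 2)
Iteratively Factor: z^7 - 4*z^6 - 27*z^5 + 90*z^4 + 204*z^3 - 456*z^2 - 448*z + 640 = (z - 2)*(z^6 - 2*z^5 - 31*z^4 + 28*z^3 + 260*z^2 + 64*z - 320) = (z - 5)*(z - 2)*(z^5 + 3*z^4 - 16*z^3 - 52*z^2 + 64) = (z - 5)*(z - 2)*(z + 2)*(z^4 + z^3 - 18*z^2 - 16*z + 32) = (z - 5)*(z - 2)*(z + 2)*(z + 4)*(z^3 - 3*z^2 - 6*z + 8) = (z - 5)*(z - 2)*(z - 1)*(z + 2)*(z + 4)*(z^2 - 2*z - 8) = (z - 5)*(z - 4)*(z - 2)*(z - 1)*(z + 2)*(z + 4)*(z + 2)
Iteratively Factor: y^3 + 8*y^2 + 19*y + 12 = (y + 4)*(y^2 + 4*y + 3) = (y + 1)*(y + 4)*(y + 3)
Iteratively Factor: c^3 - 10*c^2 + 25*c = (c)*(c^2 - 10*c + 25) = c*(c - 5)*(c - 5)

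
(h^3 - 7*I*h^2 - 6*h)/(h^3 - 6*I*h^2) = (h - I)/h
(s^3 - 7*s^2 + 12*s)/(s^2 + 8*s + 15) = s*(s^2 - 7*s + 12)/(s^2 + 8*s + 15)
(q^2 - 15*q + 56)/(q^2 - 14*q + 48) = (q - 7)/(q - 6)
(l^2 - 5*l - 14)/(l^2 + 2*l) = (l - 7)/l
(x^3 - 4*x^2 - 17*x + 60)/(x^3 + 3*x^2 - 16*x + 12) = (x^3 - 4*x^2 - 17*x + 60)/(x^3 + 3*x^2 - 16*x + 12)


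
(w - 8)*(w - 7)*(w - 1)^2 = w^4 - 17*w^3 + 87*w^2 - 127*w + 56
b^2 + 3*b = b*(b + 3)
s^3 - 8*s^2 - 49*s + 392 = (s - 8)*(s - 7)*(s + 7)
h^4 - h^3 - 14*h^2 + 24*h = h*(h - 3)*(h - 2)*(h + 4)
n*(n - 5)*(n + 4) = n^3 - n^2 - 20*n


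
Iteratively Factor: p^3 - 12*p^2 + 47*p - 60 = (p - 4)*(p^2 - 8*p + 15) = (p - 5)*(p - 4)*(p - 3)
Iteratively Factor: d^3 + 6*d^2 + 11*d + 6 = (d + 1)*(d^2 + 5*d + 6) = (d + 1)*(d + 3)*(d + 2)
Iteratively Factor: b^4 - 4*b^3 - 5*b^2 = (b)*(b^3 - 4*b^2 - 5*b) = b*(b + 1)*(b^2 - 5*b) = b^2*(b + 1)*(b - 5)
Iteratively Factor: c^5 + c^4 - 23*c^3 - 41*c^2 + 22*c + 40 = (c - 5)*(c^4 + 6*c^3 + 7*c^2 - 6*c - 8) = (c - 5)*(c + 2)*(c^3 + 4*c^2 - c - 4) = (c - 5)*(c + 2)*(c + 4)*(c^2 - 1) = (c - 5)*(c - 1)*(c + 2)*(c + 4)*(c + 1)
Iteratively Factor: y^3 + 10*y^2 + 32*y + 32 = (y + 4)*(y^2 + 6*y + 8) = (y + 2)*(y + 4)*(y + 4)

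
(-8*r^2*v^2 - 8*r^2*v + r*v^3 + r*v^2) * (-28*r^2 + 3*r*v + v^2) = 224*r^4*v^2 + 224*r^4*v - 52*r^3*v^3 - 52*r^3*v^2 - 5*r^2*v^4 - 5*r^2*v^3 + r*v^5 + r*v^4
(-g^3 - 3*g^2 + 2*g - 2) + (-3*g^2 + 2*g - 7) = -g^3 - 6*g^2 + 4*g - 9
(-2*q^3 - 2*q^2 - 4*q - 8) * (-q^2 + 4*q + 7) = 2*q^5 - 6*q^4 - 18*q^3 - 22*q^2 - 60*q - 56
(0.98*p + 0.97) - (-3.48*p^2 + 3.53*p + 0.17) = 3.48*p^2 - 2.55*p + 0.8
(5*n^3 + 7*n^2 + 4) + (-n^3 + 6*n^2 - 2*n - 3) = 4*n^3 + 13*n^2 - 2*n + 1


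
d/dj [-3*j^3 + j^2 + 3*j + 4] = -9*j^2 + 2*j + 3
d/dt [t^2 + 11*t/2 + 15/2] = 2*t + 11/2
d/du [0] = 0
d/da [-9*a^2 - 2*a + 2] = -18*a - 2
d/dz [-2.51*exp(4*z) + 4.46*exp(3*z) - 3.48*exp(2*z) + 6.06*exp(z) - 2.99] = (-10.04*exp(3*z) + 13.38*exp(2*z) - 6.96*exp(z) + 6.06)*exp(z)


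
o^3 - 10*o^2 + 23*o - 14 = (o - 7)*(o - 2)*(o - 1)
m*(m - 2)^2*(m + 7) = m^4 + 3*m^3 - 24*m^2 + 28*m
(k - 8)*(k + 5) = k^2 - 3*k - 40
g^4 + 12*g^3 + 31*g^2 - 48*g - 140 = (g - 2)*(g + 2)*(g + 5)*(g + 7)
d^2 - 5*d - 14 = (d - 7)*(d + 2)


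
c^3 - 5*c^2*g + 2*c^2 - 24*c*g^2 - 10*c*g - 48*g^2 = (c + 2)*(c - 8*g)*(c + 3*g)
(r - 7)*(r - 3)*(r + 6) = r^3 - 4*r^2 - 39*r + 126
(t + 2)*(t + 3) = t^2 + 5*t + 6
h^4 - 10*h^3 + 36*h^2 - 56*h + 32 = (h - 4)*(h - 2)^3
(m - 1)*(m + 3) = m^2 + 2*m - 3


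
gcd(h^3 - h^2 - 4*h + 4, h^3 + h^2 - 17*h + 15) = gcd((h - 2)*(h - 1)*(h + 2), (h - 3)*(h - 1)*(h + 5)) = h - 1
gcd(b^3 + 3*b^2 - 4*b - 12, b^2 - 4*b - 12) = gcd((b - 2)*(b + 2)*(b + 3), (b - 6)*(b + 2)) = b + 2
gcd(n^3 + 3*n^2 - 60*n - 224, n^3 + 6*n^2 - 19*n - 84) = n + 7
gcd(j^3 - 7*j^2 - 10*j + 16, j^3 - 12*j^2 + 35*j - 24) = j^2 - 9*j + 8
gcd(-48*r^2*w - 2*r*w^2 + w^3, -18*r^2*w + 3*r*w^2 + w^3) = 6*r*w + w^2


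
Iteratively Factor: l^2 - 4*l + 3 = (l - 3)*(l - 1)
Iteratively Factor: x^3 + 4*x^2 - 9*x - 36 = (x - 3)*(x^2 + 7*x + 12) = (x - 3)*(x + 3)*(x + 4)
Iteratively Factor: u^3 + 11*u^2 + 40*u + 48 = (u + 4)*(u^2 + 7*u + 12) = (u + 3)*(u + 4)*(u + 4)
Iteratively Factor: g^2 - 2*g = (g)*(g - 2)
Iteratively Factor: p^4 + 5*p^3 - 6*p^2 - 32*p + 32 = (p - 1)*(p^3 + 6*p^2 - 32) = (p - 1)*(p + 4)*(p^2 + 2*p - 8) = (p - 2)*(p - 1)*(p + 4)*(p + 4)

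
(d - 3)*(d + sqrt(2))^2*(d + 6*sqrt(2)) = d^4 - 3*d^3 + 8*sqrt(2)*d^3 - 24*sqrt(2)*d^2 + 26*d^2 - 78*d + 12*sqrt(2)*d - 36*sqrt(2)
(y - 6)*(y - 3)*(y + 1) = y^3 - 8*y^2 + 9*y + 18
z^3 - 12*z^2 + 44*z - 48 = (z - 6)*(z - 4)*(z - 2)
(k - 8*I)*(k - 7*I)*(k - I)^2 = k^4 - 17*I*k^3 - 87*k^2 + 127*I*k + 56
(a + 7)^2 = a^2 + 14*a + 49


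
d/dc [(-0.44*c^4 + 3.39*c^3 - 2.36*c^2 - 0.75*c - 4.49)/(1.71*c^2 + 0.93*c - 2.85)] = (-1.5048*c^5 + 4.5693*c^4 + 11.3214*c^3 - 29.8968*c^2 + 28.8078*c + 6.3132)/(2.9241*c^4 + 3.1806*c^3 - 8.8821*c^2 - 5.301*c + 8.1225)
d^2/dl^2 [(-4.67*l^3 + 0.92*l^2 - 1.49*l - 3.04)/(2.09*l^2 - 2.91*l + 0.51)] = (5.6843418860808e-14*l^4 - 70.96279*l^3 - 43.97343*l^2 + 113.175*l - 48.94941)/(9.129329*l^6 - 38.133513*l^5 + 59.77818*l^4 - 43.252785*l^3 + 14.58702*l^2 - 2.270673*l + 0.132651)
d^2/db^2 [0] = 0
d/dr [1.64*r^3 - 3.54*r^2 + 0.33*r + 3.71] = 4.92*r^2 - 7.08*r + 0.33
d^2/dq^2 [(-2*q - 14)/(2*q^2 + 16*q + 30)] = 2*(-4*(q + 4)^2*(q + 7) + 3*(q + 5)*(q^2 + 8*q + 15))/(q^2 + 8*q + 15)^3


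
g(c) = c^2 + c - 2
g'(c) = 2*c + 1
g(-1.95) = -0.15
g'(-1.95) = -2.90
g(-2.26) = 0.85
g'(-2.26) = -3.52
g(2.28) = 5.48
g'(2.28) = 5.56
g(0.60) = -1.04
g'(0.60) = 2.20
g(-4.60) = 14.56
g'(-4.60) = -8.20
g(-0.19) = -2.15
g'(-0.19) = 0.62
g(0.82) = -0.51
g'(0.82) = 2.64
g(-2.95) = 3.75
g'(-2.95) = -4.90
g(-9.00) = 70.00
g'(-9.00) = -17.00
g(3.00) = 10.00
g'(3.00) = 7.00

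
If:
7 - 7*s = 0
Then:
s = 1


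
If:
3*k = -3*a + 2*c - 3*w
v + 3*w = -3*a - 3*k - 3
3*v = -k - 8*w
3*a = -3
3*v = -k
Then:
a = -1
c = -3/2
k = 0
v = 0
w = 0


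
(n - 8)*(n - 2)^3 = n^4 - 14*n^3 + 60*n^2 - 104*n + 64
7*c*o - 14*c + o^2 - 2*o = (7*c + o)*(o - 2)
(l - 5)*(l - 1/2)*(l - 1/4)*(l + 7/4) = l^4 - 4*l^3 - 99*l^2/16 + 197*l/32 - 35/32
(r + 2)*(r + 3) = r^2 + 5*r + 6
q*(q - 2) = q^2 - 2*q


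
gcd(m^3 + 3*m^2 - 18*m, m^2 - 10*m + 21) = m - 3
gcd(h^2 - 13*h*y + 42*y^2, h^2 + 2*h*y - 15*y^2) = 1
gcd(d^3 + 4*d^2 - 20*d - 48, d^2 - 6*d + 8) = d - 4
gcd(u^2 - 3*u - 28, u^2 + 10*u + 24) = u + 4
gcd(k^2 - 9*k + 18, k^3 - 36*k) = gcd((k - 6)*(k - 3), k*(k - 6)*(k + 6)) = k - 6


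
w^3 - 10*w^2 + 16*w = w*(w - 8)*(w - 2)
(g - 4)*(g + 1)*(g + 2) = g^3 - g^2 - 10*g - 8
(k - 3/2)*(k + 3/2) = k^2 - 9/4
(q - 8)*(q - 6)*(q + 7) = q^3 - 7*q^2 - 50*q + 336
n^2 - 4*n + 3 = (n - 3)*(n - 1)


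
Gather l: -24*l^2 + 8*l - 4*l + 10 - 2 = -24*l^2 + 4*l + 8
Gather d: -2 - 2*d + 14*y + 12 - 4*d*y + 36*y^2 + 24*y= d*(-4*y - 2) + 36*y^2 + 38*y + 10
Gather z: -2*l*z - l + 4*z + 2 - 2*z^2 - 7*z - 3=-l - 2*z^2 + z*(-2*l - 3) - 1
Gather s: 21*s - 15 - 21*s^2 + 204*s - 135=-21*s^2 + 225*s - 150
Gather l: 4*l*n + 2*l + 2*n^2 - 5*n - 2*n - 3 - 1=l*(4*n + 2) + 2*n^2 - 7*n - 4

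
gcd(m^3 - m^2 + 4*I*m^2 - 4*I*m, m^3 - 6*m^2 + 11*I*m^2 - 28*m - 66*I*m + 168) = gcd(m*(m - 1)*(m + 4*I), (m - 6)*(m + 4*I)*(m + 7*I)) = m + 4*I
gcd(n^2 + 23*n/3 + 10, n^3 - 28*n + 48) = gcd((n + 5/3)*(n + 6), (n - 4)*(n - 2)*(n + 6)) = n + 6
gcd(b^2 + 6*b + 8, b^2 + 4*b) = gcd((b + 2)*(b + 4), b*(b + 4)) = b + 4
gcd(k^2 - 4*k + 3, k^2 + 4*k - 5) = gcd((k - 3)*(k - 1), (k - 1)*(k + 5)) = k - 1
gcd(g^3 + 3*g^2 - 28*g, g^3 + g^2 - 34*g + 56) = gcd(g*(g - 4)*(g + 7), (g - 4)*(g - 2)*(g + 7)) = g^2 + 3*g - 28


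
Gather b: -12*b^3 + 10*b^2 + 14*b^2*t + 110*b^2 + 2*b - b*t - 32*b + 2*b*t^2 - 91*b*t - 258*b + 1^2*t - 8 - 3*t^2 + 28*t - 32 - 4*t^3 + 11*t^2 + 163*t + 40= -12*b^3 + b^2*(14*t + 120) + b*(2*t^2 - 92*t - 288) - 4*t^3 + 8*t^2 + 192*t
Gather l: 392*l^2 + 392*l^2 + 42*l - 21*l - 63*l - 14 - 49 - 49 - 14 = 784*l^2 - 42*l - 126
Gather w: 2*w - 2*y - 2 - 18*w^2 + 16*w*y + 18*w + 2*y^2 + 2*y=-18*w^2 + w*(16*y + 20) + 2*y^2 - 2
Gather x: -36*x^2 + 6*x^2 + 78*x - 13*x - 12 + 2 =-30*x^2 + 65*x - 10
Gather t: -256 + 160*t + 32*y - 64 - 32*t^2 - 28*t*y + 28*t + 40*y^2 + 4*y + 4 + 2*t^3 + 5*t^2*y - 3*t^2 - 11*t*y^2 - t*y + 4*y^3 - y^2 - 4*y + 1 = 2*t^3 + t^2*(5*y - 35) + t*(-11*y^2 - 29*y + 188) + 4*y^3 + 39*y^2 + 32*y - 315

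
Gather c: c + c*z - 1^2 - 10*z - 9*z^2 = c*(z + 1) - 9*z^2 - 10*z - 1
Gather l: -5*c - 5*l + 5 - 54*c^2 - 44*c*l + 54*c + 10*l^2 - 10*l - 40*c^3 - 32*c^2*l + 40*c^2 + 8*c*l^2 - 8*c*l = -40*c^3 - 14*c^2 + 49*c + l^2*(8*c + 10) + l*(-32*c^2 - 52*c - 15) + 5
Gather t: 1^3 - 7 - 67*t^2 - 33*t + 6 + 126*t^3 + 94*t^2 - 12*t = 126*t^3 + 27*t^2 - 45*t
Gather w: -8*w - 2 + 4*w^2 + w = 4*w^2 - 7*w - 2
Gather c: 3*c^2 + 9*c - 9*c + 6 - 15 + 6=3*c^2 - 3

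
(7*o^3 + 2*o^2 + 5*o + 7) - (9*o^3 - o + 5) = -2*o^3 + 2*o^2 + 6*o + 2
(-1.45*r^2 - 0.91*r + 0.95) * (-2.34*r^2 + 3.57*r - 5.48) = 3.393*r^4 - 3.0471*r^3 + 2.4743*r^2 + 8.3783*r - 5.206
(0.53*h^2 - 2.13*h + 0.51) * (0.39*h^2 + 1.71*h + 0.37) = 0.2067*h^4 + 0.0756*h^3 - 3.2473*h^2 + 0.0840000000000001*h + 0.1887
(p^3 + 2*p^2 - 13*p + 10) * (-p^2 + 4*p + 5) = -p^5 + 2*p^4 + 26*p^3 - 52*p^2 - 25*p + 50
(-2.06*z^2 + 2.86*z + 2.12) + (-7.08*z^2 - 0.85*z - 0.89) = -9.14*z^2 + 2.01*z + 1.23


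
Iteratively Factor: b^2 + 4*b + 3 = (b + 1)*(b + 3)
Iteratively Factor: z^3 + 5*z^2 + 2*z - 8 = (z + 2)*(z^2 + 3*z - 4) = (z - 1)*(z + 2)*(z + 4)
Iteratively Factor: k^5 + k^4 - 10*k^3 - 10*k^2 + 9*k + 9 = (k - 3)*(k^4 + 4*k^3 + 2*k^2 - 4*k - 3) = (k - 3)*(k + 3)*(k^3 + k^2 - k - 1) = (k - 3)*(k + 1)*(k + 3)*(k^2 - 1) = (k - 3)*(k - 1)*(k + 1)*(k + 3)*(k + 1)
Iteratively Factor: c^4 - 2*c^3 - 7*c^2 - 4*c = (c + 1)*(c^3 - 3*c^2 - 4*c) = (c - 4)*(c + 1)*(c^2 + c) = c*(c - 4)*(c + 1)*(c + 1)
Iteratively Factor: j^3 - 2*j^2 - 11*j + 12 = (j - 4)*(j^2 + 2*j - 3) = (j - 4)*(j + 3)*(j - 1)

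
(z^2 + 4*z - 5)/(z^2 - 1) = (z + 5)/(z + 1)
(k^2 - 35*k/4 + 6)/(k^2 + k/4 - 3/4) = (k - 8)/(k + 1)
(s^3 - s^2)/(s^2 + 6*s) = s*(s - 1)/(s + 6)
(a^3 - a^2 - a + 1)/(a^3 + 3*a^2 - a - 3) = (a - 1)/(a + 3)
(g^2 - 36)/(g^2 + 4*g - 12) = (g - 6)/(g - 2)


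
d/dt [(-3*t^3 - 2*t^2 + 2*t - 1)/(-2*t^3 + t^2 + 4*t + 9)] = (-7*t^4 - 16*t^3 - 97*t^2 - 34*t + 22)/(4*t^6 - 4*t^5 - 15*t^4 - 28*t^3 + 34*t^2 + 72*t + 81)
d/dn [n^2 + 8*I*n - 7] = 2*n + 8*I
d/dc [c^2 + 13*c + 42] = 2*c + 13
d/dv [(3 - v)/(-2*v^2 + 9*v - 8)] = (2*v^2 - 9*v - (v - 3)*(4*v - 9) + 8)/(2*v^2 - 9*v + 8)^2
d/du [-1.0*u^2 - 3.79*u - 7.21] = -2.0*u - 3.79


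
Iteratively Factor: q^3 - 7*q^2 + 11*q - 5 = (q - 1)*(q^2 - 6*q + 5) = (q - 5)*(q - 1)*(q - 1)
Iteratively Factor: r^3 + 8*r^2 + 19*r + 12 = (r + 1)*(r^2 + 7*r + 12) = (r + 1)*(r + 3)*(r + 4)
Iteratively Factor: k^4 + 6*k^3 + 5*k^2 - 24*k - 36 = (k + 3)*(k^3 + 3*k^2 - 4*k - 12) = (k + 3)^2*(k^2 - 4) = (k - 2)*(k + 3)^2*(k + 2)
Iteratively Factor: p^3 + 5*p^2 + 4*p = (p + 4)*(p^2 + p) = p*(p + 4)*(p + 1)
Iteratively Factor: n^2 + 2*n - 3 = (n - 1)*(n + 3)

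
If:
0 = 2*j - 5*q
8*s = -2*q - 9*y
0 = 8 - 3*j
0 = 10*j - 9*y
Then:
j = 8/3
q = 16/15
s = -18/5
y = 80/27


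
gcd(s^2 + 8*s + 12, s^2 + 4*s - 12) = s + 6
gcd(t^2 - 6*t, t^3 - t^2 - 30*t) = t^2 - 6*t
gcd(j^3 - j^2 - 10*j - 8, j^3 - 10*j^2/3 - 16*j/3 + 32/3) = j^2 - 2*j - 8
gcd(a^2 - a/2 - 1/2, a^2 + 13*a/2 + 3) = a + 1/2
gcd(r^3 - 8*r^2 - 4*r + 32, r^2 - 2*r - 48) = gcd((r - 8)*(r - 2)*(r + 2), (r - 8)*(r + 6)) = r - 8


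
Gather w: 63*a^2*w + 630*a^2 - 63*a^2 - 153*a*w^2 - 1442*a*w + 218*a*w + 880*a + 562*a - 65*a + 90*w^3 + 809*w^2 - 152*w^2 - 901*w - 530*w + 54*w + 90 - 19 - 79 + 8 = 567*a^2 + 1377*a + 90*w^3 + w^2*(657 - 153*a) + w*(63*a^2 - 1224*a - 1377)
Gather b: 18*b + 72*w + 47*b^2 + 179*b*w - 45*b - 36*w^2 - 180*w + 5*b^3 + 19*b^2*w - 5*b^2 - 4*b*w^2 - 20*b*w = 5*b^3 + b^2*(19*w + 42) + b*(-4*w^2 + 159*w - 27) - 36*w^2 - 108*w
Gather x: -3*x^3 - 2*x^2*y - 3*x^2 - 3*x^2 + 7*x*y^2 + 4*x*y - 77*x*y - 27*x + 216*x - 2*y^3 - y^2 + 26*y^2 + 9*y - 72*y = -3*x^3 + x^2*(-2*y - 6) + x*(7*y^2 - 73*y + 189) - 2*y^3 + 25*y^2 - 63*y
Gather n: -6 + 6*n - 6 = 6*n - 12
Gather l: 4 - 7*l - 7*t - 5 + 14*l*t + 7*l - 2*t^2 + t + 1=14*l*t - 2*t^2 - 6*t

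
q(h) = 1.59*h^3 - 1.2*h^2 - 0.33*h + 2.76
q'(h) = 4.77*h^2 - 2.4*h - 0.33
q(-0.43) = 2.55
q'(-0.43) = 1.58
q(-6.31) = -442.41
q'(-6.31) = 204.74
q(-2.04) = -15.06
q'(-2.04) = 24.42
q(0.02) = 2.75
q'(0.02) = -0.38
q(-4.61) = -177.00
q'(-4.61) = 112.11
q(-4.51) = -166.02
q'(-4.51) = 107.52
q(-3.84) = -103.70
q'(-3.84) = 79.22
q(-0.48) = 2.47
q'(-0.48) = 1.92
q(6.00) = 301.02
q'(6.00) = 156.99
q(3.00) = 33.90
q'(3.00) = 35.40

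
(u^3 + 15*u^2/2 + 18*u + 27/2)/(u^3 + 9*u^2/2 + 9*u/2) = (u + 3)/u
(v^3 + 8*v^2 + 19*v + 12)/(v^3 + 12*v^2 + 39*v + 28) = (v + 3)/(v + 7)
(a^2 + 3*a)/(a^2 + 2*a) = (a + 3)/(a + 2)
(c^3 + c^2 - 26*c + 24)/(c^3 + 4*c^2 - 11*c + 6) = (c - 4)/(c - 1)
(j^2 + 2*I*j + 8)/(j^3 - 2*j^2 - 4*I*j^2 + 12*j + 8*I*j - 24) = (j^2 + 2*I*j + 8)/(j^3 + j^2*(-2 - 4*I) + j*(12 + 8*I) - 24)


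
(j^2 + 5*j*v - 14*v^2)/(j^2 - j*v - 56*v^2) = (-j + 2*v)/(-j + 8*v)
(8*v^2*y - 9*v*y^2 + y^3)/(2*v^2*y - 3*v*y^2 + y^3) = (-8*v + y)/(-2*v + y)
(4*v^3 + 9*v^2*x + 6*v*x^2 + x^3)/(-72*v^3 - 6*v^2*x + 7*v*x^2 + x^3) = (v^2 + 2*v*x + x^2)/(-18*v^2 + 3*v*x + x^2)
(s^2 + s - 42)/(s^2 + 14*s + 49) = (s - 6)/(s + 7)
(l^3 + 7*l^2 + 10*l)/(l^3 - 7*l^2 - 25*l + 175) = l*(l + 2)/(l^2 - 12*l + 35)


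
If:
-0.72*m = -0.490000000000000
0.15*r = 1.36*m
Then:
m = 0.68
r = 6.17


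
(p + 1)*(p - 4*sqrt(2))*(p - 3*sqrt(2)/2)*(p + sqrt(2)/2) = p^4 - 5*sqrt(2)*p^3 + p^3 - 5*sqrt(2)*p^2 + 13*p^2/2 + 13*p/2 + 6*sqrt(2)*p + 6*sqrt(2)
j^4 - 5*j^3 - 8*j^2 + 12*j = j*(j - 6)*(j - 1)*(j + 2)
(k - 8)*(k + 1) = k^2 - 7*k - 8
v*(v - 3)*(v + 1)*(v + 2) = v^4 - 7*v^2 - 6*v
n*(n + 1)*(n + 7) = n^3 + 8*n^2 + 7*n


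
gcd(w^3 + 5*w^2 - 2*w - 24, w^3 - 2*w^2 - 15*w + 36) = w + 4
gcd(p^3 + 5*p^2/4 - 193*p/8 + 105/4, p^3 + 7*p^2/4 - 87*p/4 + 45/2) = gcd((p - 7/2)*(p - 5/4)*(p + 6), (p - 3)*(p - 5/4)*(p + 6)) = p^2 + 19*p/4 - 15/2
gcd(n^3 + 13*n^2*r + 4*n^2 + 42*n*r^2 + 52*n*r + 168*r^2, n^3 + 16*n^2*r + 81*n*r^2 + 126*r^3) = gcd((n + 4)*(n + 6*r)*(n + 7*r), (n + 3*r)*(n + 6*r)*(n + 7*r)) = n^2 + 13*n*r + 42*r^2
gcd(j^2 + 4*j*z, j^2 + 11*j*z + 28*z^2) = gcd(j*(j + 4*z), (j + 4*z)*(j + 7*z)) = j + 4*z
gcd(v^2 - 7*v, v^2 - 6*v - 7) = v - 7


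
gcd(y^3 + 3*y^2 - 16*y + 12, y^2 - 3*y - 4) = 1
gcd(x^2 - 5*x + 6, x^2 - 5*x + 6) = x^2 - 5*x + 6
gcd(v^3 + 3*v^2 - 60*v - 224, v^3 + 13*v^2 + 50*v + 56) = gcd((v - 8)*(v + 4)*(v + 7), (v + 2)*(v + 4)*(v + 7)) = v^2 + 11*v + 28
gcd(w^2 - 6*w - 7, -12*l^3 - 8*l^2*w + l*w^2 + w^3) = 1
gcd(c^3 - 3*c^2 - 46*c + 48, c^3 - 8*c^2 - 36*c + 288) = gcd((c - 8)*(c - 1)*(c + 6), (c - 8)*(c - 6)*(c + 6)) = c^2 - 2*c - 48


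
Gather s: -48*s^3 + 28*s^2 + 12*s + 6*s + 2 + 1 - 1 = -48*s^3 + 28*s^2 + 18*s + 2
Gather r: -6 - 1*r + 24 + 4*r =3*r + 18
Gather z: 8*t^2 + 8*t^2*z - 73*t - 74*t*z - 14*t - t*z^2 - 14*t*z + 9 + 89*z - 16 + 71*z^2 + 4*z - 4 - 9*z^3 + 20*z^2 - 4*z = 8*t^2 - 87*t - 9*z^3 + z^2*(91 - t) + z*(8*t^2 - 88*t + 89) - 11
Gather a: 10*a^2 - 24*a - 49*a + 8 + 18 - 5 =10*a^2 - 73*a + 21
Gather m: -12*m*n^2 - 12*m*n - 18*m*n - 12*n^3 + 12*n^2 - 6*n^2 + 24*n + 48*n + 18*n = m*(-12*n^2 - 30*n) - 12*n^3 + 6*n^2 + 90*n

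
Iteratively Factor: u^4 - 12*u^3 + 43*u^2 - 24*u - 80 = (u + 1)*(u^3 - 13*u^2 + 56*u - 80) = (u - 4)*(u + 1)*(u^2 - 9*u + 20) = (u - 5)*(u - 4)*(u + 1)*(u - 4)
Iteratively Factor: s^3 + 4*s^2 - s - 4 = (s + 1)*(s^2 + 3*s - 4) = (s - 1)*(s + 1)*(s + 4)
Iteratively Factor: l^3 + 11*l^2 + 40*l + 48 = (l + 4)*(l^2 + 7*l + 12) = (l + 4)^2*(l + 3)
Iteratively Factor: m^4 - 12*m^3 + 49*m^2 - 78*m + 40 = (m - 2)*(m^3 - 10*m^2 + 29*m - 20) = (m - 4)*(m - 2)*(m^2 - 6*m + 5) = (m - 4)*(m - 2)*(m - 1)*(m - 5)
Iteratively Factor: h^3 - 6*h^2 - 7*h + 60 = (h + 3)*(h^2 - 9*h + 20) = (h - 4)*(h + 3)*(h - 5)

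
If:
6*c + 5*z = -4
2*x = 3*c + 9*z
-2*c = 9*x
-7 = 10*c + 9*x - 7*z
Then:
No Solution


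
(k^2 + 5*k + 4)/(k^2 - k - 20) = (k + 1)/(k - 5)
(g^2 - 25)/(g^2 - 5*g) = (g + 5)/g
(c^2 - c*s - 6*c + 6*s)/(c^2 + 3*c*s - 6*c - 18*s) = (c - s)/(c + 3*s)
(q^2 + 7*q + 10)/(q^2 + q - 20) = (q + 2)/(q - 4)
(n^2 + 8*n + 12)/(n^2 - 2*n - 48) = (n + 2)/(n - 8)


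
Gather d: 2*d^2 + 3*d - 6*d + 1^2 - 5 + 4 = 2*d^2 - 3*d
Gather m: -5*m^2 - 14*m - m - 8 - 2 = -5*m^2 - 15*m - 10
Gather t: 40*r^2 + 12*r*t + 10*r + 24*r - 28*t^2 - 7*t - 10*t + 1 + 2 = 40*r^2 + 34*r - 28*t^2 + t*(12*r - 17) + 3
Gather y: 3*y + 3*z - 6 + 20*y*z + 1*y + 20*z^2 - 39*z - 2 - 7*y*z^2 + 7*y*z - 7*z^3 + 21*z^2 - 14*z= y*(-7*z^2 + 27*z + 4) - 7*z^3 + 41*z^2 - 50*z - 8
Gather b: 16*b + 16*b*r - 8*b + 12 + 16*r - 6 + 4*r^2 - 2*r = b*(16*r + 8) + 4*r^2 + 14*r + 6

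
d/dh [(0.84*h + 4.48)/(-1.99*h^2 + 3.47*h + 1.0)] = (1.6716*h^2 + 17.8304*h - 14.7056)/(3.9601*h^4 - 13.8106*h^3 + 8.0609*h^2 + 6.94*h + 1.0)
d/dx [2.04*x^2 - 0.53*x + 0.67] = 4.08*x - 0.53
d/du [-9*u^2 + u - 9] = 1 - 18*u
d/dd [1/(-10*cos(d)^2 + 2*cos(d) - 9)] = 2*(1 - 10*cos(d))*sin(d)/(10*cos(d)^2 - 2*cos(d) + 9)^2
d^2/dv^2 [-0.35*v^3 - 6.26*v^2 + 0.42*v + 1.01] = -2.1*v - 12.52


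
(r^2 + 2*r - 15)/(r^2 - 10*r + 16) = (r^2 + 2*r - 15)/(r^2 - 10*r + 16)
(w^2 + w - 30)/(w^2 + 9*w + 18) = (w - 5)/(w + 3)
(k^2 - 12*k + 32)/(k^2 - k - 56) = (k - 4)/(k + 7)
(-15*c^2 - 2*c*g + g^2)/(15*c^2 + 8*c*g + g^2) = (-5*c + g)/(5*c + g)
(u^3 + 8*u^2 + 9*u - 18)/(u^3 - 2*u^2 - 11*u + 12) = (u + 6)/(u - 4)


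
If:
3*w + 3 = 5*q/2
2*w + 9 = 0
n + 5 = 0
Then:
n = -5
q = -21/5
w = -9/2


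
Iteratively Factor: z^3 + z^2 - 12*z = (z)*(z^2 + z - 12) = z*(z - 3)*(z + 4)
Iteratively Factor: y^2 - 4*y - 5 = (y - 5)*(y + 1)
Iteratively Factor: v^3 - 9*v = (v)*(v^2 - 9) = v*(v - 3)*(v + 3)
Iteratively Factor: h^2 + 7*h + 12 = (h + 4)*(h + 3)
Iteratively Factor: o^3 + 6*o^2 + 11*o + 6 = (o + 1)*(o^2 + 5*o + 6) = (o + 1)*(o + 3)*(o + 2)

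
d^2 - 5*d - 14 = (d - 7)*(d + 2)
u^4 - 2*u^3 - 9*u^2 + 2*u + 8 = (u - 4)*(u - 1)*(u + 1)*(u + 2)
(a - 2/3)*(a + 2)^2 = a^3 + 10*a^2/3 + 4*a/3 - 8/3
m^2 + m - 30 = (m - 5)*(m + 6)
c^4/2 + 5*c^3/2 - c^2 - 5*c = c*(c/2 + sqrt(2)/2)*(c + 5)*(c - sqrt(2))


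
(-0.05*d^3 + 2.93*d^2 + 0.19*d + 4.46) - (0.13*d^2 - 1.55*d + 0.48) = -0.05*d^3 + 2.8*d^2 + 1.74*d + 3.98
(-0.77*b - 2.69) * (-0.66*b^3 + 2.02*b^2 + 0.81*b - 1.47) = 0.5082*b^4 + 0.22*b^3 - 6.0575*b^2 - 1.047*b + 3.9543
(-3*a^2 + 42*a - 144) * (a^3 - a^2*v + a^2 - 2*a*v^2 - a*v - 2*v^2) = -3*a^5 + 3*a^4*v + 39*a^4 + 6*a^3*v^2 - 39*a^3*v - 102*a^3 - 78*a^2*v^2 + 102*a^2*v - 144*a^2 + 204*a*v^2 + 144*a*v + 288*v^2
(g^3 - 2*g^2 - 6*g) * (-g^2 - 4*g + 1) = -g^5 - 2*g^4 + 15*g^3 + 22*g^2 - 6*g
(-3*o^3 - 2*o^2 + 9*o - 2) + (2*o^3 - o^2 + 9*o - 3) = -o^3 - 3*o^2 + 18*o - 5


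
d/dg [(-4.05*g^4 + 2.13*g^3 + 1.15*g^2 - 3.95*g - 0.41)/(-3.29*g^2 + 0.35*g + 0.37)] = (26.649*g^5 - 11.2602*g^4 - 4.503*g^3 - 10.2287*g^2 - 1.8468*g - 1.318)/(10.8241*g^4 - 2.303*g^3 - 2.3121*g^2 + 0.259*g + 0.1369)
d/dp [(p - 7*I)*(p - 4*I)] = 2*p - 11*I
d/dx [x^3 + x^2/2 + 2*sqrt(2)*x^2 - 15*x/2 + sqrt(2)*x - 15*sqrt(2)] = 3*x^2 + x + 4*sqrt(2)*x - 15/2 + sqrt(2)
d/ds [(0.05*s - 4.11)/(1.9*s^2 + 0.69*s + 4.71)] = (-0.095*s^2 + 15.618*s + 3.0714)/(3.61*s^4 + 2.622*s^3 + 18.3741*s^2 + 6.4998*s + 22.1841)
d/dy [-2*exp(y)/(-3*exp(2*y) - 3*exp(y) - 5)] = (10 - 6*exp(2*y))*exp(y)/(9*exp(4*y) + 18*exp(3*y) + 39*exp(2*y) + 30*exp(y) + 25)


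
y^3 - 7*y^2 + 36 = (y - 6)*(y - 3)*(y + 2)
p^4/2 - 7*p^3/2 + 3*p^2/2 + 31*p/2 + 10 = (p/2 + 1/2)*(p - 5)*(p - 4)*(p + 1)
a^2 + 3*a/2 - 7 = (a - 2)*(a + 7/2)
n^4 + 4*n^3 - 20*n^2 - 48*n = n*(n - 4)*(n + 2)*(n + 6)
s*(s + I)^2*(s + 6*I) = s^4 + 8*I*s^3 - 13*s^2 - 6*I*s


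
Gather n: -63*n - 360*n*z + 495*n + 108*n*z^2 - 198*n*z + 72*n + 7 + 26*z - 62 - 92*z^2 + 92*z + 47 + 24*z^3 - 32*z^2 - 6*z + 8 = n*(108*z^2 - 558*z + 504) + 24*z^3 - 124*z^2 + 112*z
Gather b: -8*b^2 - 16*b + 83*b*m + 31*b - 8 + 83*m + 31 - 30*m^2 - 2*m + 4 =-8*b^2 + b*(83*m + 15) - 30*m^2 + 81*m + 27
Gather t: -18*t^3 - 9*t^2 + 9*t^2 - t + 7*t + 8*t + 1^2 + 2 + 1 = -18*t^3 + 14*t + 4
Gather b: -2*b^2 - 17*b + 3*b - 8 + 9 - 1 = -2*b^2 - 14*b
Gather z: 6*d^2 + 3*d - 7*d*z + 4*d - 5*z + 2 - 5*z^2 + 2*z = 6*d^2 + 7*d - 5*z^2 + z*(-7*d - 3) + 2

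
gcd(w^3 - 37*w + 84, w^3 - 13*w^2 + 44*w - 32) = w - 4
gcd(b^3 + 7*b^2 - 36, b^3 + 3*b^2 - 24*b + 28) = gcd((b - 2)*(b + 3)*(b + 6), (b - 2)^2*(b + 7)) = b - 2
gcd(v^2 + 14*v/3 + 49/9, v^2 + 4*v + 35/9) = v + 7/3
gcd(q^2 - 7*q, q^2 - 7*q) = q^2 - 7*q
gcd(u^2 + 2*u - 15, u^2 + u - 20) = u + 5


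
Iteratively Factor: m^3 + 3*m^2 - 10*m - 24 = (m + 2)*(m^2 + m - 12) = (m + 2)*(m + 4)*(m - 3)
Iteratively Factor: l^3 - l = (l - 1)*(l^2 + l) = l*(l - 1)*(l + 1)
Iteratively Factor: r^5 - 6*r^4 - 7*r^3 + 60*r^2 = (r)*(r^4 - 6*r^3 - 7*r^2 + 60*r) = r*(r - 5)*(r^3 - r^2 - 12*r) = r*(r - 5)*(r + 3)*(r^2 - 4*r) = r^2*(r - 5)*(r + 3)*(r - 4)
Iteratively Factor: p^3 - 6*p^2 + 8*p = (p - 2)*(p^2 - 4*p) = (p - 4)*(p - 2)*(p)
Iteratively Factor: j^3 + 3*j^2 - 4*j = (j - 1)*(j^2 + 4*j) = (j - 1)*(j + 4)*(j)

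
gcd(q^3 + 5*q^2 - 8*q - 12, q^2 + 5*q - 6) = q + 6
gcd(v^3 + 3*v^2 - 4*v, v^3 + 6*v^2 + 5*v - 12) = v^2 + 3*v - 4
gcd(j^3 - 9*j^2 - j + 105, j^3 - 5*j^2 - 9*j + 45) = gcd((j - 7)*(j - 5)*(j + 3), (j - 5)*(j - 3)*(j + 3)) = j^2 - 2*j - 15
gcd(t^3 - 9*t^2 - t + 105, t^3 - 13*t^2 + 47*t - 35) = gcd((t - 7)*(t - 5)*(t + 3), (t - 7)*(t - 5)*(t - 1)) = t^2 - 12*t + 35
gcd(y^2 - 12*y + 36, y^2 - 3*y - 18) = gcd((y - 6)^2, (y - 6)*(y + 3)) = y - 6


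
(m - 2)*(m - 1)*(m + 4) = m^3 + m^2 - 10*m + 8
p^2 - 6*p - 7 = (p - 7)*(p + 1)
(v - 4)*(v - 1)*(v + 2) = v^3 - 3*v^2 - 6*v + 8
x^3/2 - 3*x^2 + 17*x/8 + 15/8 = (x/2 + 1/4)*(x - 5)*(x - 3/2)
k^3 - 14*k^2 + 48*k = k*(k - 8)*(k - 6)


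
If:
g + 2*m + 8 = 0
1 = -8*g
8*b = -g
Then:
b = 1/64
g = -1/8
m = -63/16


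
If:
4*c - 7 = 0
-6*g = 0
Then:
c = 7/4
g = 0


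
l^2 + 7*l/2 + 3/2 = (l + 1/2)*(l + 3)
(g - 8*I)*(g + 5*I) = g^2 - 3*I*g + 40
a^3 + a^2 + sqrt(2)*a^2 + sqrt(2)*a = a*(a + 1)*(a + sqrt(2))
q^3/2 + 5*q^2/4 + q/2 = q*(q/2 + 1)*(q + 1/2)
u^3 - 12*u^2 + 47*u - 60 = (u - 5)*(u - 4)*(u - 3)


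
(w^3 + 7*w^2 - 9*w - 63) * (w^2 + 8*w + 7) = w^5 + 15*w^4 + 54*w^3 - 86*w^2 - 567*w - 441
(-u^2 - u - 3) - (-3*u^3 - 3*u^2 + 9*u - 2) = 3*u^3 + 2*u^2 - 10*u - 1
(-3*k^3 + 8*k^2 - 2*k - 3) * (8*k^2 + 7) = -24*k^5 + 64*k^4 - 37*k^3 + 32*k^2 - 14*k - 21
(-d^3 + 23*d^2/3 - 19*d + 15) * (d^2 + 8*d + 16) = -d^5 - d^4/3 + 79*d^3/3 - 43*d^2/3 - 184*d + 240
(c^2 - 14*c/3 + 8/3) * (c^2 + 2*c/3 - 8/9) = c^4 - 4*c^3 - 4*c^2/3 + 160*c/27 - 64/27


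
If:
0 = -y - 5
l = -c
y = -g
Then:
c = -l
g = 5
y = -5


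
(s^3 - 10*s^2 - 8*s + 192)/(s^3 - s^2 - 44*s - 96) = (s - 6)/(s + 3)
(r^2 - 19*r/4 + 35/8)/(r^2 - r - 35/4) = (4*r - 5)/(2*(2*r + 5))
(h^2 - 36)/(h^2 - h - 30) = (h + 6)/(h + 5)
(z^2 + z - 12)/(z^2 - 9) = (z + 4)/(z + 3)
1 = 1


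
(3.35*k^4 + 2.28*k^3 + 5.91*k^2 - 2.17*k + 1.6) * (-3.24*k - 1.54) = -10.854*k^5 - 12.5462*k^4 - 22.6596*k^3 - 2.0706*k^2 - 1.8422*k - 2.464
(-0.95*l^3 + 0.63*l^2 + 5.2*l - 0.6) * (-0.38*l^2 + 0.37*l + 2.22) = 0.361*l^5 - 0.5909*l^4 - 3.8519*l^3 + 3.5506*l^2 + 11.322*l - 1.332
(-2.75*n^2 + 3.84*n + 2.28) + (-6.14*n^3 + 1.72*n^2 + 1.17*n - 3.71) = -6.14*n^3 - 1.03*n^2 + 5.01*n - 1.43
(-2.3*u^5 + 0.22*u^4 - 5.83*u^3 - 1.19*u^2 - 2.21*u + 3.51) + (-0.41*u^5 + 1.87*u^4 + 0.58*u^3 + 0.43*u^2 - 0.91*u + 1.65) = -2.71*u^5 + 2.09*u^4 - 5.25*u^3 - 0.76*u^2 - 3.12*u + 5.16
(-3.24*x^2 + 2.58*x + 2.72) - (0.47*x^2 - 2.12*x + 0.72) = -3.71*x^2 + 4.7*x + 2.0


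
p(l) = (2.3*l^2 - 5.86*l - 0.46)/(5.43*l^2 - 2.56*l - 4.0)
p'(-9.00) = 0.01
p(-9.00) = 0.52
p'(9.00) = 0.01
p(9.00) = 0.32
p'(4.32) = 0.06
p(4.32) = 0.20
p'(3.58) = 0.10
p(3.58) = 0.14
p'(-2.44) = 0.18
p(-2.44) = 0.80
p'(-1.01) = 3.66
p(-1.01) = 1.89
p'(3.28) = 0.12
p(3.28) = 0.11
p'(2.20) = 0.43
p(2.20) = -0.13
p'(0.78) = 3.80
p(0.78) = 1.35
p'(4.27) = 0.06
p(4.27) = 0.20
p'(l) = (2.56 - 10.86*l)*(2.3*l^2 - 5.86*l - 0.46)/(5.43*l^2 - 2.56*l - 4.0)^2 + (4.6*l - 5.86)/(5.43*l^2 - 2.56*l - 4.0) = (25.9318*l^2 - 13.4044*l + 22.2624)/(29.4849*l^4 - 27.8016*l^3 - 36.8864*l^2 + 20.48*l + 16.0)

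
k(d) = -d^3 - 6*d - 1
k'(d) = -3*d^2 - 6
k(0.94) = -7.47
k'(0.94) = -8.65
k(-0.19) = 0.15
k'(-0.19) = -6.11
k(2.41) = -29.46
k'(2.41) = -23.42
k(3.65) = -71.53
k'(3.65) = -45.97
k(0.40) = -3.46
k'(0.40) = -6.48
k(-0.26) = 0.58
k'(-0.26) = -6.20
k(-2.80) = 37.75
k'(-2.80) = -29.52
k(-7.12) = 402.66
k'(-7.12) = -158.08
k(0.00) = -1.00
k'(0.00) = -6.00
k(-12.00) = 1799.00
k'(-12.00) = -438.00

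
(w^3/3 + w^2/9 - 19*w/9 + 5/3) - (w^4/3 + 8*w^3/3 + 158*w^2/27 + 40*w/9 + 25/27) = -w^4/3 - 7*w^3/3 - 155*w^2/27 - 59*w/9 + 20/27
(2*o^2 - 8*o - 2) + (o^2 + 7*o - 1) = 3*o^2 - o - 3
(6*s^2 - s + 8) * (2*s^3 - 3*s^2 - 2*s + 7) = 12*s^5 - 20*s^4 + 7*s^3 + 20*s^2 - 23*s + 56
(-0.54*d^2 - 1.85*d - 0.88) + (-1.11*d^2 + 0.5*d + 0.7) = -1.65*d^2 - 1.35*d - 0.18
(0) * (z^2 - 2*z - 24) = 0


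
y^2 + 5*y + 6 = (y + 2)*(y + 3)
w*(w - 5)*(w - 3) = w^3 - 8*w^2 + 15*w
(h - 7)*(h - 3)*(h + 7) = h^3 - 3*h^2 - 49*h + 147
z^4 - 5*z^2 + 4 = (z - 2)*(z - 1)*(z + 1)*(z + 2)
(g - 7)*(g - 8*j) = g^2 - 8*g*j - 7*g + 56*j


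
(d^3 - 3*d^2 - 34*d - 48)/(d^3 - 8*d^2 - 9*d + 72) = (d + 2)/(d - 3)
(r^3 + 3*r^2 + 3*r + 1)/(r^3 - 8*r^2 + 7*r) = (r^3 + 3*r^2 + 3*r + 1)/(r*(r^2 - 8*r + 7))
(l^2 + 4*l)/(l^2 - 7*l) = (l + 4)/(l - 7)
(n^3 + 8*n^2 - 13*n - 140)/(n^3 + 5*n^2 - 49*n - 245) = (n - 4)/(n - 7)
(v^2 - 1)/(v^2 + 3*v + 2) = (v - 1)/(v + 2)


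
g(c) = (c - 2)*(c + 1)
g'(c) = 2*c - 1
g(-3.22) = 11.59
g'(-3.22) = -7.44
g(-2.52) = 6.87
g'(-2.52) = -6.04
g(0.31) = -2.21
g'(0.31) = -0.38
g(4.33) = 12.42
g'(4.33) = 7.66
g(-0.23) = -1.72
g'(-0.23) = -1.46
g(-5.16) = 29.79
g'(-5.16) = -11.32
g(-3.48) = 13.59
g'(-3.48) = -7.96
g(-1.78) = 2.95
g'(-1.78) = -4.56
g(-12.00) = 154.00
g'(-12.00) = -25.00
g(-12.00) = 154.00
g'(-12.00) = -25.00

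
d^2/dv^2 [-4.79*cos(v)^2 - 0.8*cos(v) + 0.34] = 0.8*cos(v) + 9.58*cos(2*v)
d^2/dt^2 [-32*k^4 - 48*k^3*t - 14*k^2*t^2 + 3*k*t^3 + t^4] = -28*k^2 + 18*k*t + 12*t^2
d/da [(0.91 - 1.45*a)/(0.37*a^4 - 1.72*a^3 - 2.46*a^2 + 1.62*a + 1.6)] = (1.6095*a^4 - 6.3348*a^3 + 1.1286*a^2 + 4.4772*a - 3.7942)/(0.1369*a^8 - 1.2728*a^7 + 1.138*a^6 + 9.6612*a^5 + 1.6628*a^4 - 13.4744*a^3 - 5.2476*a^2 + 5.184*a + 2.56)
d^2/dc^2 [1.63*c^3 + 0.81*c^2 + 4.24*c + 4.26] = 9.78*c + 1.62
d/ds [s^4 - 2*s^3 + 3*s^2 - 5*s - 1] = 4*s^3 - 6*s^2 + 6*s - 5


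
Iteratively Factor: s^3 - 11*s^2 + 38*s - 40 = (s - 5)*(s^2 - 6*s + 8) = (s - 5)*(s - 2)*(s - 4)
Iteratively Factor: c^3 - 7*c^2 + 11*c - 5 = (c - 5)*(c^2 - 2*c + 1) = (c - 5)*(c - 1)*(c - 1)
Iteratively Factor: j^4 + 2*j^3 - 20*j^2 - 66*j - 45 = (j + 3)*(j^3 - j^2 - 17*j - 15) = (j - 5)*(j + 3)*(j^2 + 4*j + 3) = (j - 5)*(j + 3)^2*(j + 1)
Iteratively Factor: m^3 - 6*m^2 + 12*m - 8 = (m - 2)*(m^2 - 4*m + 4) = (m - 2)^2*(m - 2)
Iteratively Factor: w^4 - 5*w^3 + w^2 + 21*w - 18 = (w + 2)*(w^3 - 7*w^2 + 15*w - 9) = (w - 1)*(w + 2)*(w^2 - 6*w + 9) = (w - 3)*(w - 1)*(w + 2)*(w - 3)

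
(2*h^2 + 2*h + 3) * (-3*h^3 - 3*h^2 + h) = -6*h^5 - 12*h^4 - 13*h^3 - 7*h^2 + 3*h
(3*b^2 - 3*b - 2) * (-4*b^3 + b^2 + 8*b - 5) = -12*b^5 + 15*b^4 + 29*b^3 - 41*b^2 - b + 10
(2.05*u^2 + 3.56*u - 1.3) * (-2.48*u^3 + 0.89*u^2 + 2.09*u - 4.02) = -5.084*u^5 - 7.0043*u^4 + 10.6769*u^3 - 1.9576*u^2 - 17.0282*u + 5.226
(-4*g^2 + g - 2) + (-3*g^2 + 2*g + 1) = -7*g^2 + 3*g - 1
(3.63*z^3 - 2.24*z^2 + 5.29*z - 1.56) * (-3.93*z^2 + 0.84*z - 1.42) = -14.2659*z^5 + 11.8524*z^4 - 27.8259*z^3 + 13.7552*z^2 - 8.8222*z + 2.2152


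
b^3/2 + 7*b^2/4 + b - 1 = (b/2 + 1)*(b - 1/2)*(b + 2)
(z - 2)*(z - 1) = z^2 - 3*z + 2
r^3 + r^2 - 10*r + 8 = (r - 2)*(r - 1)*(r + 4)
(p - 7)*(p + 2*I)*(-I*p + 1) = -I*p^3 + 3*p^2 + 7*I*p^2 - 21*p + 2*I*p - 14*I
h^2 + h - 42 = (h - 6)*(h + 7)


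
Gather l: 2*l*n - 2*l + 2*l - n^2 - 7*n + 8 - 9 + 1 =2*l*n - n^2 - 7*n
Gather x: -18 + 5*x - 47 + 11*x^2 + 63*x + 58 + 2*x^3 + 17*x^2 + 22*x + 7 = 2*x^3 + 28*x^2 + 90*x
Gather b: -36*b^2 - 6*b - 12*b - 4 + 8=-36*b^2 - 18*b + 4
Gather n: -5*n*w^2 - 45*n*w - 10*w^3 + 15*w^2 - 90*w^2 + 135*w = n*(-5*w^2 - 45*w) - 10*w^3 - 75*w^2 + 135*w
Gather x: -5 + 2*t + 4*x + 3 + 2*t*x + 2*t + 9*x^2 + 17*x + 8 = 4*t + 9*x^2 + x*(2*t + 21) + 6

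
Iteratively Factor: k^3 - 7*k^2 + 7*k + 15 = (k - 5)*(k^2 - 2*k - 3) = (k - 5)*(k - 3)*(k + 1)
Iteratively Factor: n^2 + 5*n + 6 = (n + 2)*(n + 3)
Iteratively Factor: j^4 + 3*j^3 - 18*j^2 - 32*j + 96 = (j - 3)*(j^3 + 6*j^2 - 32) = (j - 3)*(j + 4)*(j^2 + 2*j - 8) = (j - 3)*(j + 4)^2*(j - 2)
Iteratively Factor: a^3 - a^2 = (a)*(a^2 - a) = a*(a - 1)*(a)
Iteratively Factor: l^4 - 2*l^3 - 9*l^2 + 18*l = (l)*(l^3 - 2*l^2 - 9*l + 18) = l*(l - 3)*(l^2 + l - 6) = l*(l - 3)*(l + 3)*(l - 2)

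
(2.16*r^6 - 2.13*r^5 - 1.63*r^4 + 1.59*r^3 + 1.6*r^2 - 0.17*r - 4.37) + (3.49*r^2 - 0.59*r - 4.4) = 2.16*r^6 - 2.13*r^5 - 1.63*r^4 + 1.59*r^3 + 5.09*r^2 - 0.76*r - 8.77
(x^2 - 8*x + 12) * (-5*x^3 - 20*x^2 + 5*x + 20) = -5*x^5 + 20*x^4 + 105*x^3 - 260*x^2 - 100*x + 240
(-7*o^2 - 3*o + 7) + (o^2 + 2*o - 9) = -6*o^2 - o - 2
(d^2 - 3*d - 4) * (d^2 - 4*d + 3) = d^4 - 7*d^3 + 11*d^2 + 7*d - 12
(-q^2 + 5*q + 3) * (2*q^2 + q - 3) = -2*q^4 + 9*q^3 + 14*q^2 - 12*q - 9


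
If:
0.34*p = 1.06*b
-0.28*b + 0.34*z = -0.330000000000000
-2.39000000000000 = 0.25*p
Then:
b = -3.07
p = -9.56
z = -3.50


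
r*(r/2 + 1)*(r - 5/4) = r^3/2 + 3*r^2/8 - 5*r/4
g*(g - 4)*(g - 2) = g^3 - 6*g^2 + 8*g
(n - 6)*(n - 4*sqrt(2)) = n^2 - 6*n - 4*sqrt(2)*n + 24*sqrt(2)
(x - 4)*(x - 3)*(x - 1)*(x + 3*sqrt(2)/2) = x^4 - 8*x^3 + 3*sqrt(2)*x^3/2 - 12*sqrt(2)*x^2 + 19*x^2 - 12*x + 57*sqrt(2)*x/2 - 18*sqrt(2)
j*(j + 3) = j^2 + 3*j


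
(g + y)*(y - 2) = g*y - 2*g + y^2 - 2*y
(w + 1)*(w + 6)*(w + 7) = w^3 + 14*w^2 + 55*w + 42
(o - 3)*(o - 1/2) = o^2 - 7*o/2 + 3/2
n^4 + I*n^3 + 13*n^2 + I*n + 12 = (n - 3*I)*(n - I)*(n + I)*(n + 4*I)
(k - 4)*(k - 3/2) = k^2 - 11*k/2 + 6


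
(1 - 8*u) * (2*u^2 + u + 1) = -16*u^3 - 6*u^2 - 7*u + 1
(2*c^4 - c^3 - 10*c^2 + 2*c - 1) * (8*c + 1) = 16*c^5 - 6*c^4 - 81*c^3 + 6*c^2 - 6*c - 1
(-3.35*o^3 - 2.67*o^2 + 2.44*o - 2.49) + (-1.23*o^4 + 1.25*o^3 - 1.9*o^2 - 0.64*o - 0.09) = -1.23*o^4 - 2.1*o^3 - 4.57*o^2 + 1.8*o - 2.58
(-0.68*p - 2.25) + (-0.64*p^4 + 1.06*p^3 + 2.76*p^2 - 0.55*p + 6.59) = -0.64*p^4 + 1.06*p^3 + 2.76*p^2 - 1.23*p + 4.34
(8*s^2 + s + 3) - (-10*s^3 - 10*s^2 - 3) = 10*s^3 + 18*s^2 + s + 6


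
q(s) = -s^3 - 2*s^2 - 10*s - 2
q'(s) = -3*s^2 - 4*s - 10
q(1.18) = -18.23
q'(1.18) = -18.90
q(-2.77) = 31.61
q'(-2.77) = -21.94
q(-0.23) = 0.21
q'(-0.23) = -9.24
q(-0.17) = -0.35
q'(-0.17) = -9.41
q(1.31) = -20.78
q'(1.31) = -20.39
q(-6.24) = 225.50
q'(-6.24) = -101.85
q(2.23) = -45.34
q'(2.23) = -33.84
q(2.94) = -74.10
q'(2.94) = -47.69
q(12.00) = -2138.00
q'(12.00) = -490.00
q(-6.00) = 202.00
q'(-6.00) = -94.00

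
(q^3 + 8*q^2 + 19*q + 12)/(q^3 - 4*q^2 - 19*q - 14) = (q^2 + 7*q + 12)/(q^2 - 5*q - 14)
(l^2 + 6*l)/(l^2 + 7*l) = (l + 6)/(l + 7)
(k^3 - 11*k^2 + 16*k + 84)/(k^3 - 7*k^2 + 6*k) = (k^2 - 5*k - 14)/(k*(k - 1))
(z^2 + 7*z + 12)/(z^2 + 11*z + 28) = (z + 3)/(z + 7)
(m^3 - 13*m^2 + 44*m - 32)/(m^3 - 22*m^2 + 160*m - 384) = (m^2 - 5*m + 4)/(m^2 - 14*m + 48)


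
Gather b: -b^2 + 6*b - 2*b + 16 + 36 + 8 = -b^2 + 4*b + 60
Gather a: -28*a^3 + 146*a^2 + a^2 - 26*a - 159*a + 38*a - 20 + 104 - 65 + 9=-28*a^3 + 147*a^2 - 147*a + 28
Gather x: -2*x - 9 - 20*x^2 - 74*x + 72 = -20*x^2 - 76*x + 63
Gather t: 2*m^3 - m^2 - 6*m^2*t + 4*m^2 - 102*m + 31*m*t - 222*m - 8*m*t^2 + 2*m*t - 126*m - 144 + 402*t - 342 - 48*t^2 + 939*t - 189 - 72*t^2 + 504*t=2*m^3 + 3*m^2 - 450*m + t^2*(-8*m - 120) + t*(-6*m^2 + 33*m + 1845) - 675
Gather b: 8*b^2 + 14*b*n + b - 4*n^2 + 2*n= 8*b^2 + b*(14*n + 1) - 4*n^2 + 2*n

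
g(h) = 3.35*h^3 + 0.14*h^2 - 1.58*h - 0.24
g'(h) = 10.05*h^2 + 0.28*h - 1.58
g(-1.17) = -3.57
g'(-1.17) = 11.85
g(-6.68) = -982.00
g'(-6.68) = 445.00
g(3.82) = 182.51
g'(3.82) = 146.14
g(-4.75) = -348.60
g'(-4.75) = 223.84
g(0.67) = -0.23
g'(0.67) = 3.12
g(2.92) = 79.75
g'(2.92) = 84.93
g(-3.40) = -124.92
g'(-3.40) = 113.65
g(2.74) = 65.39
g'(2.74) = 74.64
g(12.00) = 5789.76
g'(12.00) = 1448.98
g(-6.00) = -709.32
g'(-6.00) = 358.54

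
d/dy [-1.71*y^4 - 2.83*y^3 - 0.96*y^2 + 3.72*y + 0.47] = -6.84*y^3 - 8.49*y^2 - 1.92*y + 3.72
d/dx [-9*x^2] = -18*x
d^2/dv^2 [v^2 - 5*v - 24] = 2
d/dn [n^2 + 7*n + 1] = 2*n + 7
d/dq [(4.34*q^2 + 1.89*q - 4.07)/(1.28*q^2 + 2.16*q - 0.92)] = (6.9552*q^2 + 2.4336*q + 7.0524)/(1.6384*q^4 + 5.5296*q^3 + 2.3104*q^2 - 3.9744*q + 0.8464)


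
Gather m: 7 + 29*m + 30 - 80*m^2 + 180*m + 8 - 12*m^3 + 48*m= -12*m^3 - 80*m^2 + 257*m + 45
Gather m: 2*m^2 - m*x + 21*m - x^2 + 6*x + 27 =2*m^2 + m*(21 - x) - x^2 + 6*x + 27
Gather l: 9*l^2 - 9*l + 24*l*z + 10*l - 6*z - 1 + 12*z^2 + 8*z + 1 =9*l^2 + l*(24*z + 1) + 12*z^2 + 2*z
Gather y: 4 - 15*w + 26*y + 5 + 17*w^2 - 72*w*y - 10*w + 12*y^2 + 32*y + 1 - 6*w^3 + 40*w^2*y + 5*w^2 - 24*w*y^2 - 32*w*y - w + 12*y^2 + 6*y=-6*w^3 + 22*w^2 - 26*w + y^2*(24 - 24*w) + y*(40*w^2 - 104*w + 64) + 10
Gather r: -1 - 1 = -2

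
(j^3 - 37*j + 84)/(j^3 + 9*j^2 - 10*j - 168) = (j - 3)/(j + 6)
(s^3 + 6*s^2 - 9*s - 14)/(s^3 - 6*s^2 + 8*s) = (s^2 + 8*s + 7)/(s*(s - 4))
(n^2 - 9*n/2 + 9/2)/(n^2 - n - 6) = (n - 3/2)/(n + 2)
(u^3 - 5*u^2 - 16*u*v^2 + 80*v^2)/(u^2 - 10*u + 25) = (u^2 - 16*v^2)/(u - 5)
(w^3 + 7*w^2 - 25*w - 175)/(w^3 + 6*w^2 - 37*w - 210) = (w - 5)/(w - 6)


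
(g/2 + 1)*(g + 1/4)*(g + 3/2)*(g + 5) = g^4/2 + 35*g^3/8 + 181*g^2/16 + 161*g/16 + 15/8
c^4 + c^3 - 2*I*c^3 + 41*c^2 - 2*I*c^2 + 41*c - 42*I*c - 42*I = (c + 1)*(c - 7*I)*(c - I)*(c + 6*I)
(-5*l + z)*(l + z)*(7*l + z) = -35*l^3 - 33*l^2*z + 3*l*z^2 + z^3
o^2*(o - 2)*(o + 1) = o^4 - o^3 - 2*o^2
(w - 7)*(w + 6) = w^2 - w - 42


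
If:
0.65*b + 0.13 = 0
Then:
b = -0.20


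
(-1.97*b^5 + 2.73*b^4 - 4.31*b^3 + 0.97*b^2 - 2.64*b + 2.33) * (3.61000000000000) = -7.1117*b^5 + 9.8553*b^4 - 15.5591*b^3 + 3.5017*b^2 - 9.5304*b + 8.4113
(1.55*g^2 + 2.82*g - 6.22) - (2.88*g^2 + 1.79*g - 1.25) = -1.33*g^2 + 1.03*g - 4.97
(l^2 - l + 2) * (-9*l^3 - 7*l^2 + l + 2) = -9*l^5 + 2*l^4 - 10*l^3 - 13*l^2 + 4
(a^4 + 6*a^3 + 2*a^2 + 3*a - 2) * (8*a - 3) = 8*a^5 + 45*a^4 - 2*a^3 + 18*a^2 - 25*a + 6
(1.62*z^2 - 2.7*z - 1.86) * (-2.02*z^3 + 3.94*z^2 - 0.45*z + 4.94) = -3.2724*z^5 + 11.8368*z^4 - 7.6098*z^3 + 1.8894*z^2 - 12.501*z - 9.1884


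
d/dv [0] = 0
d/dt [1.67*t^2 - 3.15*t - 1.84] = 3.34*t - 3.15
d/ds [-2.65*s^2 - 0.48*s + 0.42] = -5.3*s - 0.48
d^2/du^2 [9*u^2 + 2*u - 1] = 18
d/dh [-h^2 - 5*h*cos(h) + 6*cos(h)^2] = 5*h*sin(h) - 2*h - 6*sin(2*h) - 5*cos(h)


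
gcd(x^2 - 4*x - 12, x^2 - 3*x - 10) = x + 2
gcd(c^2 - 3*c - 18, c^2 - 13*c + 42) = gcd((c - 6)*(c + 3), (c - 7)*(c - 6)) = c - 6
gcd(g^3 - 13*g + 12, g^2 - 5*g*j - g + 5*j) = g - 1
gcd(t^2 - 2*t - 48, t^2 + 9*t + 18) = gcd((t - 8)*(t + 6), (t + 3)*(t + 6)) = t + 6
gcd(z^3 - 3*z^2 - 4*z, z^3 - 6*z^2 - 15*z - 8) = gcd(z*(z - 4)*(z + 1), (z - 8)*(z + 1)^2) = z + 1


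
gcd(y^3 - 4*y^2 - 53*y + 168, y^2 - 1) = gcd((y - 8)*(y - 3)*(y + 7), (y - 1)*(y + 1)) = 1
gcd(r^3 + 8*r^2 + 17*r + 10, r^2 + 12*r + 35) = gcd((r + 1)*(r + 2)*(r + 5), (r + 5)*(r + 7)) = r + 5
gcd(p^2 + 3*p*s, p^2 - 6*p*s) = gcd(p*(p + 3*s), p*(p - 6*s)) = p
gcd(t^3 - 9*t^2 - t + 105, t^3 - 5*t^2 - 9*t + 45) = t^2 - 2*t - 15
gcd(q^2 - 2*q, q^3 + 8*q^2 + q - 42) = q - 2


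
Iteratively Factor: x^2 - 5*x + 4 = (x - 1)*(x - 4)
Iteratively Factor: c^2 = (c)*(c)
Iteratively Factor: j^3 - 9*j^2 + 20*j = (j - 5)*(j^2 - 4*j) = j*(j - 5)*(j - 4)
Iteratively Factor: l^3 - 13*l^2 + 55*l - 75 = (l - 5)*(l^2 - 8*l + 15) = (l - 5)*(l - 3)*(l - 5)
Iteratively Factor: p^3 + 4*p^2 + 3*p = (p + 1)*(p^2 + 3*p) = (p + 1)*(p + 3)*(p)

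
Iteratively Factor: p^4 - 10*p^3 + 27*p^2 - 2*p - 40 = (p - 4)*(p^3 - 6*p^2 + 3*p + 10) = (p - 4)*(p - 2)*(p^2 - 4*p - 5) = (p - 5)*(p - 4)*(p - 2)*(p + 1)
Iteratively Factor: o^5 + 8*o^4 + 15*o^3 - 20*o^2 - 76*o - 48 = (o + 2)*(o^4 + 6*o^3 + 3*o^2 - 26*o - 24) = (o + 2)*(o + 4)*(o^3 + 2*o^2 - 5*o - 6) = (o + 2)*(o + 3)*(o + 4)*(o^2 - o - 2) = (o + 1)*(o + 2)*(o + 3)*(o + 4)*(o - 2)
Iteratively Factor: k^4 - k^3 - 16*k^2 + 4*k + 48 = (k - 2)*(k^3 + k^2 - 14*k - 24) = (k - 2)*(k + 3)*(k^2 - 2*k - 8) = (k - 4)*(k - 2)*(k + 3)*(k + 2)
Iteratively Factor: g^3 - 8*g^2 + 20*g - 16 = (g - 2)*(g^2 - 6*g + 8) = (g - 2)^2*(g - 4)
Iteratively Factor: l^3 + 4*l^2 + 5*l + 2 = (l + 2)*(l^2 + 2*l + 1) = (l + 1)*(l + 2)*(l + 1)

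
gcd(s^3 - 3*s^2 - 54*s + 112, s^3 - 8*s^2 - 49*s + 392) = s^2 - s - 56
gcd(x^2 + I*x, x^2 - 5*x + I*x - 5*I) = x + I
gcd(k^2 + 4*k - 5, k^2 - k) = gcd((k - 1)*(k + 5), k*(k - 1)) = k - 1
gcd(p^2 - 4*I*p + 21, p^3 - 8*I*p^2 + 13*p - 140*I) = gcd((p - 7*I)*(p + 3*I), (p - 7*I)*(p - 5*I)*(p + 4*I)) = p - 7*I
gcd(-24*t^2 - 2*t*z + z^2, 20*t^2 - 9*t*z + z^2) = 1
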